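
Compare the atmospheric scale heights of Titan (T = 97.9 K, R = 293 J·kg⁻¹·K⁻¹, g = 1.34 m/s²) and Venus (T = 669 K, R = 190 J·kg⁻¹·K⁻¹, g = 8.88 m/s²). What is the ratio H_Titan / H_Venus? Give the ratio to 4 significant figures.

H_Titan/H_Venus ≈ 1.495

H = RT/g for each body.
H_Titan = 293 × 97.9 / 1.34 = 21406 m.
H_Venus = 190 × 669 / 8.88 = 14314 m.
H_Titan/H_Venus = 21406/14314 = 1.4955.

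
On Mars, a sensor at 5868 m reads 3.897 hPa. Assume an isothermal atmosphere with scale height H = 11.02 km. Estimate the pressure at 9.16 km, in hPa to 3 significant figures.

Between two levels, P₂ = P₁ exp(−Δz/H) with Δz = z₂ − z₁.
Δz = 9160.0 − 5868.0 = 3292.0 m; Δz/H = 3292.0/11020 = 0.29873.
P₂ = 3.897 × exp(−0.29873) = 3.897 × 0.74176 = 2.8906 hPa.

P ≈ 2.89 hPa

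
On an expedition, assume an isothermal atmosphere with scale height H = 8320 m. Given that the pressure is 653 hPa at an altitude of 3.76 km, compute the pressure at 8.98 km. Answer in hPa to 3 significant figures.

Between two levels, P₂ = P₁ exp(−Δz/H) with Δz = z₂ − z₁.
Δz = 8980.0 − 3760.0 = 5220.0 m; Δz/H = 5220.0/8320.0 = 0.62740.
P₂ = 653 × exp(−0.62740) = 653 × 0.53398 = 348.69 hPa.

P ≈ 349 hPa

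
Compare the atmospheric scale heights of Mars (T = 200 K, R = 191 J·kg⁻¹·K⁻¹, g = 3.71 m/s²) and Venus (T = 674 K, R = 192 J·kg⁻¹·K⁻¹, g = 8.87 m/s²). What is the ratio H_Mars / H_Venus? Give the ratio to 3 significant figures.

H = RT/g for each body.
H_Mars = 191 × 200 / 3.71 = 10296 m.
H_Venus = 192 × 674 / 8.87 = 14589 m.
H_Mars/H_Venus = 10296/14589 = 0.70574.

H_Mars/H_Venus ≈ 0.706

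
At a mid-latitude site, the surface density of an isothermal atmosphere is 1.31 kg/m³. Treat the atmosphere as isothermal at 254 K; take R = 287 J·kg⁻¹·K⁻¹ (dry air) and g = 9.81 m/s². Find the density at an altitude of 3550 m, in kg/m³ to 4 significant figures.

ρ ≈ 0.8124 kg/m³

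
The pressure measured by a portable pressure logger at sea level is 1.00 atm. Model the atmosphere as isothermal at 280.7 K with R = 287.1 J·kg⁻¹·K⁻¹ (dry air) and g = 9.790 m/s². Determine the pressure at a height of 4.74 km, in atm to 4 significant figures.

Scale height: H = RT/g = 287.1 × 280.7 / 9.790 = 8231.8 m.
Barometric formula: P = P₀ exp(−z/H).
z/H = 4740.0/8231.8 = 0.57582; exp(−0.57582) = 0.56224.
P = 1.00 × 0.56224 = 0.56224 atm.

P ≈ 0.5622 atm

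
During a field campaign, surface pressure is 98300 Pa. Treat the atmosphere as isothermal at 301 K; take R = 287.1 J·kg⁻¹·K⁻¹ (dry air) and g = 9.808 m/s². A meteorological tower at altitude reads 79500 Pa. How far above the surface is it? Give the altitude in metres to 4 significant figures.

z ≈ 1870 m

Scale height: H = RT/g = 287.1 × 301 / 9.808 = 8810.9 m.
Invert the barometric formula: z = H ln(P₀/P).
P₀/P = 98300/79500 = 1.2365; ln(1.2365) = 0.21228.
z = 8810.9 × 0.21228 = 1870.4 m.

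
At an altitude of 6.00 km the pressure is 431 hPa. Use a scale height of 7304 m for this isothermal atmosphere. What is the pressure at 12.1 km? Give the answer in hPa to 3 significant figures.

P ≈ 187 hPa

Between two levels, P₂ = P₁ exp(−Δz/H) with Δz = z₂ − z₁.
Δz = 12100 − 6000.0 = 6100.0 m; Δz/H = 6100.0/7304.0 = 0.83516.
P₂ = 431 × exp(−0.83516) = 431 × 0.43381 = 186.97 hPa.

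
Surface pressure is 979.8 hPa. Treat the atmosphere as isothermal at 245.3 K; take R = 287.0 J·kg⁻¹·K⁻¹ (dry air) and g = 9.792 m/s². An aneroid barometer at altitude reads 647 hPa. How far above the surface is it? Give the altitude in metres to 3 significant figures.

z ≈ 2980 m

Scale height: H = RT/g = 287.0 × 245.3 / 9.792 = 7189.7 m.
Invert the barometric formula: z = H ln(P₀/P).
P₀/P = 979.8/647 = 1.5144; ln(1.5144) = 0.41502.
z = 7189.7 × 0.41502 = 2983.9 m.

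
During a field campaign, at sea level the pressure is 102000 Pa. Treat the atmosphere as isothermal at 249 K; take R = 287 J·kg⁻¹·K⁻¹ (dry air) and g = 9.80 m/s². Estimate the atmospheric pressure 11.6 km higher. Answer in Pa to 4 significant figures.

P ≈ 20780 Pa

Scale height: H = RT/g = 287 × 249 / 9.80 = 7292.1 m.
Barometric formula: P = P₀ exp(−z/H).
z/H = 11600/7292.1 = 1.5908; exp(−1.5908) = 0.20376.
P = 102000 × 0.20376 = 20784 Pa.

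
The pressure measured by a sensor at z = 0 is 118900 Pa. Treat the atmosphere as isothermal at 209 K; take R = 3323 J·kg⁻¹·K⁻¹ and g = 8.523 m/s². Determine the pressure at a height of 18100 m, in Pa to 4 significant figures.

P ≈ 95220 Pa

Scale height: H = RT/g = 3323 × 209 / 8.523 = 81486 m.
Barometric formula: P = P₀ exp(−z/H).
z/H = 18100/81486 = 0.22212; exp(−0.22212) = 0.80082.
P = 118900 × 0.80082 = 95217 Pa.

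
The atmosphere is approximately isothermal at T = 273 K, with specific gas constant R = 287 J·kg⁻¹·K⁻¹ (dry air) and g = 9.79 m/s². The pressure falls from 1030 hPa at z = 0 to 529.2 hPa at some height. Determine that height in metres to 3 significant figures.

Scale height: H = RT/g = 287 × 273 / 9.79 = 8003.2 m.
Invert the barometric formula: z = H ln(P₀/P).
P₀/P = 1030/529.2 = 1.9463; ln(1.9463) = 0.66593.
z = 8003.2 × 0.66593 = 5329.6 m.

z ≈ 5330 m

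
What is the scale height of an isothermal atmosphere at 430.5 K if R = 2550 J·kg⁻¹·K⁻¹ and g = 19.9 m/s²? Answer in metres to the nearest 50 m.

H ≈ 55150 m

The scale height of an isothermal atmosphere is H = RT/g.
H = 2550 × 430.5 / 19.9 = 1097800/19.9 = 55166 m.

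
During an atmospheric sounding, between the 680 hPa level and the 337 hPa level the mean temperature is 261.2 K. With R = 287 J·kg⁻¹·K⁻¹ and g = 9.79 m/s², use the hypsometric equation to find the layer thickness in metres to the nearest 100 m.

Δz ≈ 5400 m

Hypsometric equation: Δz = (R T̄/g) ln(P₁/P₂).
R T̄/g = 287 × 261.2 / 9.79 = 7657.2 m.
ln(680/337) = ln(2.0178) = 0.70201.
Δz = 7657.2 × 0.70201 = 5375.4 m.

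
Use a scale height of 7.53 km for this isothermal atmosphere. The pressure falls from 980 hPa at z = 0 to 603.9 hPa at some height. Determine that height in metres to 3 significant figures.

Invert the barometric formula: z = H ln(P₀/P).
P₀/P = 980/603.9 = 1.6228; ln(1.6228) = 0.48415.
z = 7530.0 × 0.48415 = 3645.6 m.

z ≈ 3650 m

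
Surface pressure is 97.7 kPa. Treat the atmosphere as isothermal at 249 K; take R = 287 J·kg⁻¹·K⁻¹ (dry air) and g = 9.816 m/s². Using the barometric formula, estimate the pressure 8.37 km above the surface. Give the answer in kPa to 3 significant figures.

P ≈ 30.9 kPa

Scale height: H = RT/g = 287 × 249 / 9.816 = 7280.3 m.
Barometric formula: P = P₀ exp(−z/H).
z/H = 8370.0/7280.3 = 1.1497; exp(−1.1497) = 0.31673.
P = 97.7 × 0.31673 = 30.945 kPa.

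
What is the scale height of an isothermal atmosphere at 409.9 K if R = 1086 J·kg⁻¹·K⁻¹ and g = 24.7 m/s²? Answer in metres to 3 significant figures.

The scale height of an isothermal atmosphere is H = RT/g.
H = 1086 × 409.9 / 24.7 = 445150/24.7 = 18022 m.

H ≈ 18000 m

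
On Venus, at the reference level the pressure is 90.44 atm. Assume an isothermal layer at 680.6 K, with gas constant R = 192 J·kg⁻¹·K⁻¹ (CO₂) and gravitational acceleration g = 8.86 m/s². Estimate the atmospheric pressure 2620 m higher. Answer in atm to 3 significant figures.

Scale height: H = RT/g = 192 × 680.6 / 8.86 = 14749 m.
Barometric formula: P = P₀ exp(−z/H).
z/H = 2620.0/14749 = 0.17764; exp(−0.17764) = 0.83724.
P = 90.44 × 0.83724 = 75.720 atm.

P ≈ 75.7 atm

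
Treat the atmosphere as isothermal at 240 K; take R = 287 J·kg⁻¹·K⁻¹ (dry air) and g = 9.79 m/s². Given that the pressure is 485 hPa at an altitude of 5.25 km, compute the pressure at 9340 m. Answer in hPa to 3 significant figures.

Scale height: H = RT/g = 287 × 240 / 9.79 = 7035.8 m.
Between two levels, P₂ = P₁ exp(−Δz/H) with Δz = z₂ − z₁.
Δz = 9340.0 − 5250.0 = 4090.0 m; Δz/H = 4090.0/7035.8 = 0.58131.
P₂ = 485 × exp(−0.58131) = 485 × 0.55917 = 271.20 hPa.

P ≈ 271 hPa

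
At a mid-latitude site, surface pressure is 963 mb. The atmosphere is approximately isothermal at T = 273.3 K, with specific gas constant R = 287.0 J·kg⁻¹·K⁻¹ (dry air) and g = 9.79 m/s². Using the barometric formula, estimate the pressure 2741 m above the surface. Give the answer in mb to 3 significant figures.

P ≈ 684 mb

Scale height: H = RT/g = 287.0 × 273.3 / 9.79 = 8012.0 m.
Barometric formula: P = P₀ exp(−z/H).
z/H = 2741.0/8012.0 = 0.34211; exp(−0.34211) = 0.71027.
P = 963 × 0.71027 = 683.99 mb.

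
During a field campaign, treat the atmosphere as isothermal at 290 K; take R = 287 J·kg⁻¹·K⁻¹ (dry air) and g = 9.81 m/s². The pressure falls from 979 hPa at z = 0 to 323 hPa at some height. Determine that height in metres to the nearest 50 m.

Scale height: H = RT/g = 287 × 290 / 9.81 = 8484.2 m.
Invert the barometric formula: z = H ln(P₀/P).
P₀/P = 979/323 = 3.0310; ln(3.0310) = 1.1089.
z = 8484.2 × 1.1089 = 9408.1 m.

z ≈ 9400 m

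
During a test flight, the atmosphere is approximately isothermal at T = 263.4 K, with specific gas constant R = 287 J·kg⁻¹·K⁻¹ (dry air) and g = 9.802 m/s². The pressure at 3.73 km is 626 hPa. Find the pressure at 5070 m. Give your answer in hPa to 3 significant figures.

Scale height: H = RT/g = 287 × 263.4 / 9.802 = 7712.3 m.
Between two levels, P₂ = P₁ exp(−Δz/H) with Δz = z₂ − z₁.
Δz = 5070.0 − 3730.0 = 1340.0 m; Δz/H = 1340.0/7712.3 = 0.17375.
P₂ = 626 × exp(−0.17375) = 626 × 0.84051 = 526.16 hPa.

P ≈ 526 hPa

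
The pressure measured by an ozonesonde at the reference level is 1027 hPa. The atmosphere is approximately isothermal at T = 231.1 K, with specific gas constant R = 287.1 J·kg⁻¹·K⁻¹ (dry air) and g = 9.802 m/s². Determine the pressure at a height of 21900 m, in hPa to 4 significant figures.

P ≈ 40.41 hPa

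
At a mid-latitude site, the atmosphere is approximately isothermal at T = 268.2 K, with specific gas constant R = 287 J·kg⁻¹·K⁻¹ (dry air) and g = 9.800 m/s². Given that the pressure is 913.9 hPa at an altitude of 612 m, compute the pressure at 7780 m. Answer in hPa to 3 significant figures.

P ≈ 367 hPa

Scale height: H = RT/g = 287 × 268.2 / 9.800 = 7854.4 m.
Between two levels, P₂ = P₁ exp(−Δz/H) with Δz = z₂ − z₁.
Δz = 7780.0 − 612.00 = 7168.0 m; Δz/H = 7168.0/7854.4 = 0.91261.
P₂ = 913.9 × exp(−0.91261) = 913.9 × 0.40148 = 366.91 hPa.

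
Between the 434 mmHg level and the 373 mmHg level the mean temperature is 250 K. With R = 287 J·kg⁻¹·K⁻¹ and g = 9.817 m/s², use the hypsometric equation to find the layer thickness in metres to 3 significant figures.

Hypsometric equation: Δz = (R T̄/g) ln(P₁/P₂).
R T̄/g = 287 × 250 / 9.817 = 7308.8 m.
ln(434/373) = ln(1.1635) = 0.15143.
Δz = 7308.8 × 0.15143 = 1106.8 m.

Δz ≈ 1110 m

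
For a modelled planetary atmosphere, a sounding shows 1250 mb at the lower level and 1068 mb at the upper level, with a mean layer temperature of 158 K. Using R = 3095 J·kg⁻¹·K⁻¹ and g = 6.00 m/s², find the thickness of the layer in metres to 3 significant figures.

Hypsometric equation: Δz = (R T̄/g) ln(P₁/P₂).
R T̄/g = 3095 × 158 / 6.00 = 81502 m.
ln(1250/1068) = ln(1.1704) = 0.15735.
Δz = 81502 × 0.15735 = 12824 m.

Δz ≈ 12800 m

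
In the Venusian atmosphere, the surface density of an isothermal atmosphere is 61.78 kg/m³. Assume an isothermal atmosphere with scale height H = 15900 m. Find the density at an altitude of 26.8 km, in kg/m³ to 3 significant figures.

In an isothermal atmosphere, density decays like pressure: ρ = ρ₀ exp(−z/H).
z/H = 26800/15900 = 1.6855; exp(−1.6855) = 0.18535.
ρ = 61.78 × 0.18535 = 11.451 kg/m³.

ρ ≈ 11.5 kg/m³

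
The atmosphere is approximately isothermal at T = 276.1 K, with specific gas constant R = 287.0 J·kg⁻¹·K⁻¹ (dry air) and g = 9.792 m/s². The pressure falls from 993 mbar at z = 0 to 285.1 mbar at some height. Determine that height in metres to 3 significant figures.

z ≈ 10100 m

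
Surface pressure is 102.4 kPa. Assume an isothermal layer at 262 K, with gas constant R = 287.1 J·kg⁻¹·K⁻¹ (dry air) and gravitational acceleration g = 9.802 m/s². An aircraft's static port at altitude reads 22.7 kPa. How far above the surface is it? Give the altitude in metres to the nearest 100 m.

Scale height: H = RT/g = 287.1 × 262 / 9.802 = 7674.0 m.
Invert the barometric formula: z = H ln(P₀/P).
P₀/P = 102.4/22.7 = 4.5110; ln(4.5110) = 1.5065.
z = 7674.0 × 1.5065 = 11561 m.

z ≈ 11600 m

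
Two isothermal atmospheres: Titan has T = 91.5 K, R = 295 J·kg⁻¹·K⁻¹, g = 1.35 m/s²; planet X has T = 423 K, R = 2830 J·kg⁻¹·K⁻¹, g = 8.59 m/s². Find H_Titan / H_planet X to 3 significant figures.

H_Titan/H_planet X ≈ 0.143

H = RT/g for each body.
H_Titan = 295 × 91.5 / 1.35 = 19994 m.
H_planet X = 2830 × 423 / 8.59 = 139360 m.
H_Titan/H_planet X = 19994/139360 = 0.14347.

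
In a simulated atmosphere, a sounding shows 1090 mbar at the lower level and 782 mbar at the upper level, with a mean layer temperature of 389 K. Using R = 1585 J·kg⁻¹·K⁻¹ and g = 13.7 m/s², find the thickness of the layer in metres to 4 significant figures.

Δz ≈ 14950 m

Hypsometric equation: Δz = (R T̄/g) ln(P₁/P₂).
R T̄/g = 1585 × 389 / 13.7 = 45005 m.
ln(1090/782) = ln(1.3939) = 0.33211.
Δz = 45005 × 0.33211 = 14947 m.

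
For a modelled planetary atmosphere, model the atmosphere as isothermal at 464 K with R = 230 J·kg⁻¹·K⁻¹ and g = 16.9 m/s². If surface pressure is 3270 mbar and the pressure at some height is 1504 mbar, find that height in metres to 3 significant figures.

Scale height: H = RT/g = 230 × 464 / 16.9 = 6314.8 m.
Invert the barometric formula: z = H ln(P₀/P).
P₀/P = 3270/1504 = 2.1742; ln(2.1742) = 0.77666.
z = 6314.8 × 0.77666 = 4904.5 m.

z ≈ 4900 m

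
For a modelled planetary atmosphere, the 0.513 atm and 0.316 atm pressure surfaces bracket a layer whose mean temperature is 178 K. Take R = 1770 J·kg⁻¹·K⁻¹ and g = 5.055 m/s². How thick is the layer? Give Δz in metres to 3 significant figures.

Hypsometric equation: Δz = (R T̄/g) ln(P₁/P₂).
R T̄/g = 1770 × 178 / 5.055 = 62326 m.
ln(0.513/0.316) = ln(1.6234) = 0.48452.
Δz = 62326 × 0.48452 = 30198 m.

Δz ≈ 30200 m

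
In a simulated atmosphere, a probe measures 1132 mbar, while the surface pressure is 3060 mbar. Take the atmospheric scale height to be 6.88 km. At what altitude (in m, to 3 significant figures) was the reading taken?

Invert the barometric formula: z = H ln(P₀/P).
P₀/P = 3060/1132 = 2.7032; ln(2.7032) = 0.99444.
z = 6880.0 × 0.99444 = 6841.7 m.

z ≈ 6840 m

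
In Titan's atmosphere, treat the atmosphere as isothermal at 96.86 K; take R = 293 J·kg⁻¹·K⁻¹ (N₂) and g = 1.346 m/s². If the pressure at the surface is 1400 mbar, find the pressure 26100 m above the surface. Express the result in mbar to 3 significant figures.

Scale height: H = RT/g = 293 × 96.86 / 1.346 = 21085 m.
Barometric formula: P = P₀ exp(−z/H).
z/H = 26100/21085 = 1.2378; exp(−1.2378) = 0.29002.
P = 1400 × 0.29002 = 406.03 mbar.

P ≈ 406 mbar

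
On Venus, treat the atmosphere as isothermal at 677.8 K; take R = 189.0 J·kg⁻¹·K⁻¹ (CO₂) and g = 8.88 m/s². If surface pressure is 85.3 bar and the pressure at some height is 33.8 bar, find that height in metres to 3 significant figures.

Scale height: H = RT/g = 189.0 × 677.8 / 8.88 = 14426 m.
Invert the barometric formula: z = H ln(P₀/P).
P₀/P = 85.3/33.8 = 2.5237; ln(2.5237) = 0.92573.
z = 14426 × 0.92573 = 13355 m.

z ≈ 13400 m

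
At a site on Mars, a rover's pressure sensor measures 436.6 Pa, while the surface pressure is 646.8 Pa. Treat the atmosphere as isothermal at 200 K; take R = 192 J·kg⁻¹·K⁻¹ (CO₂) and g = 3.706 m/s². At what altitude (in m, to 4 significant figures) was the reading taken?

Scale height: H = RT/g = 192 × 200 / 3.706 = 10362 m.
Invert the barometric formula: z = H ln(P₀/P).
P₀/P = 646.8/436.6 = 1.4814; ln(1.4814) = 0.39299.
z = 10362 × 0.39299 = 4072.2 m.

z ≈ 4072 m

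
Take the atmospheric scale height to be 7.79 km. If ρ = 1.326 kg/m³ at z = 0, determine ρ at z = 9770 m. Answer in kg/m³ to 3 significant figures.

ρ ≈ 0.378 kg/m³

In an isothermal atmosphere, density decays like pressure: ρ = ρ₀ exp(−z/H).
z/H = 9770.0/7790.0 = 1.2542; exp(−1.2542) = 0.28530.
ρ = 1.326 × 0.28530 = 0.37831 kg/m³.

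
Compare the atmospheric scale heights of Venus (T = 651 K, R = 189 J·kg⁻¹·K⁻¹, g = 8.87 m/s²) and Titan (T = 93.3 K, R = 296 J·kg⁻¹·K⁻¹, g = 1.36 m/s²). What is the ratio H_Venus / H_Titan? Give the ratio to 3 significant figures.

H = RT/g for each body.
H_Venus = 189 × 651 / 8.87 = 13871 m.
H_Titan = 296 × 93.3 / 1.36 = 20306 m.
H_Venus/H_Titan = 13871/20306 = 0.68310.

H_Venus/H_Titan ≈ 0.683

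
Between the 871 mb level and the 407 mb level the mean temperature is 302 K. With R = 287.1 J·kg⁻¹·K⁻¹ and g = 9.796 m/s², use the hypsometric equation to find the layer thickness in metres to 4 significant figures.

Hypsometric equation: Δz = (R T̄/g) ln(P₁/P₂).
R T̄/g = 287.1 × 302 / 9.796 = 8851.0 m.
ln(871/407) = ln(2.1400) = 0.76081.
Δz = 8851.0 × 0.76081 = 6733.9 m.

Δz ≈ 6734 m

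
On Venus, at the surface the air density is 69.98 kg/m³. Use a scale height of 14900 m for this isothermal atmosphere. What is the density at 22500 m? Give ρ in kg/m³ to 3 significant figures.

In an isothermal atmosphere, density decays like pressure: ρ = ρ₀ exp(−z/H).
z/H = 22500/14900 = 1.5101; exp(−1.5101) = 0.22089.
ρ = 69.98 × 0.22089 = 15.458 kg/m³.

ρ ≈ 15.5 kg/m³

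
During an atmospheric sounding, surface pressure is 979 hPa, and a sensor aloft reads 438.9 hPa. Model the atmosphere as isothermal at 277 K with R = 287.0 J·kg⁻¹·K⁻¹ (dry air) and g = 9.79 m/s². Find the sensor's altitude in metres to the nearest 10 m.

Scale height: H = RT/g = 287.0 × 277 / 9.79 = 8120.4 m.
Invert the barometric formula: z = H ln(P₀/P).
P₀/P = 979/438.9 = 2.2306; ln(2.2306) = 0.80227.
z = 8120.4 × 0.80227 = 6514.8 m.

z ≈ 6510 m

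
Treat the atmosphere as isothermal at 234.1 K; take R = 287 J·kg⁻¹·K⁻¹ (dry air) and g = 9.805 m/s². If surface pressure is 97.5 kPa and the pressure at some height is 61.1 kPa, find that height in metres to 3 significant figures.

z ≈ 3200 m

Scale height: H = RT/g = 287 × 234.1 / 9.805 = 6852.3 m.
Invert the barometric formula: z = H ln(P₀/P).
P₀/P = 97.5/61.1 = 1.5957; ln(1.5957) = 0.46731.
z = 6852.3 × 0.46731 = 3202.1 m.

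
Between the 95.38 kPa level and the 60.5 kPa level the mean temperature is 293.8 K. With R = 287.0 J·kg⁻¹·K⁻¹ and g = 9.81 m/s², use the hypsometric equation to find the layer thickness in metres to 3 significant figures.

Δz ≈ 3910 m

Hypsometric equation: Δz = (R T̄/g) ln(P₁/P₂).
R T̄/g = 287.0 × 293.8 / 9.81 = 8595.4 m.
ln(95.38/60.5) = ln(1.5765) = 0.45521.
Δz = 8595.4 × 0.45521 = 3912.7 m.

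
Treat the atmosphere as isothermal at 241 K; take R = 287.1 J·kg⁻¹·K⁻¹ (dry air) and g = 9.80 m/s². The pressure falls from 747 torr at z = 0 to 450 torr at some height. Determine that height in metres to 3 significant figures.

Scale height: H = RT/g = 287.1 × 241 / 9.80 = 7060.3 m.
Invert the barometric formula: z = H ln(P₀/P).
P₀/P = 747/450 = 1.6600; ln(1.6600) = 0.50682.
z = 7060.3 × 0.50682 = 3578.3 m.

z ≈ 3580 m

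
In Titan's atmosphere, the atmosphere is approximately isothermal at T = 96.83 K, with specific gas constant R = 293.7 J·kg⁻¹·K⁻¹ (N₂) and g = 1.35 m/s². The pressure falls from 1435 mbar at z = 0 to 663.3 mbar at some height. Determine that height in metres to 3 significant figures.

Scale height: H = RT/g = 293.7 × 96.83 / 1.35 = 21066 m.
Invert the barometric formula: z = H ln(P₀/P).
P₀/P = 1435/663.3 = 2.1634; ln(2.1634) = 0.77168.
z = 21066 × 0.77168 = 16256 m.

z ≈ 16300 m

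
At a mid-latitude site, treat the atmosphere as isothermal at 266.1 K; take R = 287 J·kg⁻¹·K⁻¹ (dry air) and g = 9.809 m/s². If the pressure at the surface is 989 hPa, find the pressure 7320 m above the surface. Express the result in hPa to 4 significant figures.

Scale height: H = RT/g = 287 × 266.1 / 9.809 = 7785.8 m.
Barometric formula: P = P₀ exp(−z/H).
z/H = 7320.0/7785.8 = 0.94017; exp(−0.94017) = 0.39056.
P = 989 × 0.39056 = 386.26 hPa.

P ≈ 386.3 hPa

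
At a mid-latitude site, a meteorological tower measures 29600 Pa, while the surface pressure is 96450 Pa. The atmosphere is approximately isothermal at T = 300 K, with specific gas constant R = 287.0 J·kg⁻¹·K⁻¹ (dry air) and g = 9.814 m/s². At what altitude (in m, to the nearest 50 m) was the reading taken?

z ≈ 10350 m

Scale height: H = RT/g = 287.0 × 300 / 9.814 = 8773.2 m.
Invert the barometric formula: z = H ln(P₀/P).
P₀/P = 96450/29600 = 3.2584; ln(3.2584) = 1.1812.
z = 8773.2 × 1.1812 = 10363 m.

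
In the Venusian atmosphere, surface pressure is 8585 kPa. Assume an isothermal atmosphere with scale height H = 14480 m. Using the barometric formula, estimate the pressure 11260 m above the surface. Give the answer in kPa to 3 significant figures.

Barometric formula: P = P₀ exp(−z/H).
z/H = 11260/14480 = 0.77762; exp(−0.77762) = 0.45950.
P = 8585 × 0.45950 = 3944.8 kPa.

P ≈ 3940 kPa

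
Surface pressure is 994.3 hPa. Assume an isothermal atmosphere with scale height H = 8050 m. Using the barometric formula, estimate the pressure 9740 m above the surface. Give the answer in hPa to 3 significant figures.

Barometric formula: P = P₀ exp(−z/H).
z/H = 9740.0/8050.0 = 1.2099; exp(−1.2099) = 0.29823.
P = 994.3 × 0.29823 = 296.53 hPa.

P ≈ 297 hPa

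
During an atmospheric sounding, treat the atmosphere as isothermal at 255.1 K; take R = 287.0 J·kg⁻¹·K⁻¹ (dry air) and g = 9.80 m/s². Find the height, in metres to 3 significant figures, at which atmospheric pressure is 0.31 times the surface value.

z ≈ 8750 m

Scale height: H = RT/g = 287.0 × 255.1 / 9.80 = 7470.8 m.
Set P/P₀ = exp(−z/H) = 0.31, so z = −H ln(0.31).
−ln(0.31) = 1.1712; z = 7470.8 × 1.1712 = 8749.8 m.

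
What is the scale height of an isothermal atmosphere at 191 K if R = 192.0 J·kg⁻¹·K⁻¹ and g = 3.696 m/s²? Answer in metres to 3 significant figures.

H ≈ 9920 m

The scale height of an isothermal atmosphere is H = RT/g.
H = 192.0 × 191 / 3.696 = 36672/3.696 = 9922.1 m.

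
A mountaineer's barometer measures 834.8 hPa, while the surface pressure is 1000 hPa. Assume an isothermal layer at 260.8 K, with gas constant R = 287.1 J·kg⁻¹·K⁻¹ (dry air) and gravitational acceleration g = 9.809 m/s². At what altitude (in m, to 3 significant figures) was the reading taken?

Scale height: H = RT/g = 287.1 × 260.8 / 9.809 = 7633.4 m.
Invert the barometric formula: z = H ln(P₀/P).
P₀/P = 1000/834.8 = 1.1979; ln(1.1979) = 0.18057.
z = 7633.4 × 0.18057 = 1378.4 m.

z ≈ 1380 m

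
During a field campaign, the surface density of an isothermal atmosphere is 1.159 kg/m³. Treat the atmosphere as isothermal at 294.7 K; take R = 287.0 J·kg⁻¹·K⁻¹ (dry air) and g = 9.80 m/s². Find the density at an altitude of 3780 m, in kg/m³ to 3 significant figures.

Scale height: H = RT/g = 287.0 × 294.7 / 9.80 = 8630.5 m.
In an isothermal atmosphere, density decays like pressure: ρ = ρ₀ exp(−z/H).
z/H = 3780.0/8630.5 = 0.43798; exp(−0.43798) = 0.64534.
ρ = 1.159 × 0.64534 = 0.74795 kg/m³.

ρ ≈ 0.748 kg/m³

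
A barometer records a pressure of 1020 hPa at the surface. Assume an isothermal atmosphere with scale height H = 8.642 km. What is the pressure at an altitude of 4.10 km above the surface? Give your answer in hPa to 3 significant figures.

Barometric formula: P = P₀ exp(−z/H).
z/H = 4100.0/8642.0 = 0.47443; exp(−0.47443) = 0.62224.
P = 1020 × 0.62224 = 634.68 hPa.

P ≈ 635 hPa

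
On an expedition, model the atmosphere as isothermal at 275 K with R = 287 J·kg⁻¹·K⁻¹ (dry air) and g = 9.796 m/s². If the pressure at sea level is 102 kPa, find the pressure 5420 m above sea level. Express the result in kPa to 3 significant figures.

P ≈ 52.1 kPa

Scale height: H = RT/g = 287 × 275 / 9.796 = 8056.9 m.
Barometric formula: P = P₀ exp(−z/H).
z/H = 5420.0/8056.9 = 0.67272; exp(−0.67272) = 0.51032.
P = 102 × 0.51032 = 52.053 kPa.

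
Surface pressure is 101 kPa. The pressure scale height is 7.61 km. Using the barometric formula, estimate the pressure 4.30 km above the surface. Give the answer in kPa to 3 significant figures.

Barometric formula: P = P₀ exp(−z/H).
z/H = 4300.0/7610.0 = 0.56505; exp(−0.56505) = 0.56833.
P = 101 × 0.56833 = 57.401 kPa.

P ≈ 57.4 kPa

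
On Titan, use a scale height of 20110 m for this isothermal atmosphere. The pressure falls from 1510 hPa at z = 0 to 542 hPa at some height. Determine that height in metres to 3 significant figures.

Invert the barometric formula: z = H ln(P₀/P).
P₀/P = 1510/542 = 2.7860; ln(2.7860) = 1.0246.
z = 20110 × 1.0246 = 20605 m.

z ≈ 20600 m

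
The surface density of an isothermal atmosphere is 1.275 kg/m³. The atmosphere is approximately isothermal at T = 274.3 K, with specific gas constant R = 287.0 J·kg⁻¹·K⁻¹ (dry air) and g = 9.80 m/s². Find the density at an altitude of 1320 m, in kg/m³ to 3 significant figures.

Scale height: H = RT/g = 287.0 × 274.3 / 9.80 = 8033.1 m.
In an isothermal atmosphere, density decays like pressure: ρ = ρ₀ exp(−z/H).
z/H = 1320.0/8033.1 = 0.16432; exp(−0.16432) = 0.84847.
ρ = 1.275 × 0.84847 = 1.0818 kg/m³.

ρ ≈ 1.08 kg/m³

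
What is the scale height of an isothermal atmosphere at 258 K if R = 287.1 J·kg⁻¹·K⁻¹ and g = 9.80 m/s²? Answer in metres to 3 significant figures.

H ≈ 7560 m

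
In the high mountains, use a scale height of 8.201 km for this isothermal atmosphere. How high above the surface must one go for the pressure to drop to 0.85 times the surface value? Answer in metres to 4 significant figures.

z ≈ 1333 m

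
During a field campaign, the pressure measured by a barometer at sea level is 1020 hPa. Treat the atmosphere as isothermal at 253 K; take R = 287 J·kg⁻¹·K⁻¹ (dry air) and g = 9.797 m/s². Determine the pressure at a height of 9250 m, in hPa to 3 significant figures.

Scale height: H = RT/g = 287 × 253 / 9.797 = 7411.6 m.
Barometric formula: P = P₀ exp(−z/H).
z/H = 9250.0/7411.6 = 1.2480; exp(−1.2480) = 0.28708.
P = 1020 × 0.28708 = 292.82 hPa.

P ≈ 293 hPa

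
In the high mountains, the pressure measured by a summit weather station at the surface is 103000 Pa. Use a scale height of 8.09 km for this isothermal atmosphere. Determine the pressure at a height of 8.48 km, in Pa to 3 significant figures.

P ≈ 36100 Pa

Barometric formula: P = P₀ exp(−z/H).
z/H = 8480.0/8090.0 = 1.0482; exp(−1.0482) = 0.35057.
P = 103000 × 0.35057 = 36109 Pa.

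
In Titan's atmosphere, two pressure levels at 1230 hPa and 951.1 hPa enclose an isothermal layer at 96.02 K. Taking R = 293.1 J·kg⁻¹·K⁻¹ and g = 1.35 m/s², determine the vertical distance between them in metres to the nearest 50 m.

Δz ≈ 5350 m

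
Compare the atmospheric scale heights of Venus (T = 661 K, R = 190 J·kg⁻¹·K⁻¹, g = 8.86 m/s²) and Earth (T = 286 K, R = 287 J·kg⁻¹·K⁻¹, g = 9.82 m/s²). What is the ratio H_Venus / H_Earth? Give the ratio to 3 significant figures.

H_Venus/H_Earth ≈ 1.70

H = RT/g for each body.
H_Venus = 190 × 661 / 8.86 = 14175 m.
H_Earth = 287 × 286 / 9.82 = 8358.7 m.
H_Venus/H_Earth = 14175/8358.7 = 1.6958.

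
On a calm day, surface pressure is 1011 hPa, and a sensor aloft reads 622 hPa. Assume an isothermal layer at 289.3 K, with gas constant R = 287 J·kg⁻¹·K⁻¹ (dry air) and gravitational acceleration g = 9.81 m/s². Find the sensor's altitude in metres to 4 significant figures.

Scale height: H = RT/g = 287 × 289.3 / 9.81 = 8463.7 m.
Invert the barometric formula: z = H ln(P₀/P).
P₀/P = 1011/622 = 1.6254; ln(1.6254) = 0.48575.
z = 8463.7 × 0.48575 = 4111.2 m.

z ≈ 4111 m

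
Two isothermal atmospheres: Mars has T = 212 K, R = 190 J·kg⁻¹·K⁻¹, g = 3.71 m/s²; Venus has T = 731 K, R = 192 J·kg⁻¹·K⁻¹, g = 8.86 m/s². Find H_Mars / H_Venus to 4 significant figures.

H_Mars/H_Venus ≈ 0.6854

H = RT/g for each body.
H_Mars = 190 × 212 / 3.71 = 10857 m.
H_Venus = 192 × 731 / 8.86 = 15841 m.
H_Mars/H_Venus = 10857/15841 = 0.68537.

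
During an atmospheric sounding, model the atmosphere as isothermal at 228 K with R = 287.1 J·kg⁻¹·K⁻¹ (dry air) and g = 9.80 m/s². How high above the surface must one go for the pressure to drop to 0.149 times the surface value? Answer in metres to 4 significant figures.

Scale height: H = RT/g = 287.1 × 228 / 9.80 = 6679.5 m.
Set P/P₀ = exp(−z/H) = 0.149, so z = −H ln(0.149).
−ln(0.149) = 1.9038; z = 6679.5 × 1.9038 = 12716 m.

z ≈ 12720 m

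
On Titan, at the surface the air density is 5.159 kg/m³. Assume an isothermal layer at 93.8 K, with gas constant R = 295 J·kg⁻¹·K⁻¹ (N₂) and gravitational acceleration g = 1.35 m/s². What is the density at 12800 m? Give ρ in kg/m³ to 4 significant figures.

ρ ≈ 2.763 kg/m³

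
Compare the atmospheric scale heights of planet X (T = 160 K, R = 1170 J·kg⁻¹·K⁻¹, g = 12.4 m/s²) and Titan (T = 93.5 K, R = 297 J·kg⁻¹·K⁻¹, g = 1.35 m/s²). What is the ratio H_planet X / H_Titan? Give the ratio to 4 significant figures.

H_planet X/H_Titan ≈ 0.7339

H = RT/g for each body.
H_planet X = 1170 × 160 / 12.4 = 15097 m.
H_Titan = 297 × 93.5 / 1.35 = 20570 m.
H_planet X/H_Titan = 15097/20570 = 0.73393.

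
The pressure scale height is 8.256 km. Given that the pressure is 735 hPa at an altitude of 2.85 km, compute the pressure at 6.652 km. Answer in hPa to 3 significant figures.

Between two levels, P₂ = P₁ exp(−Δz/H) with Δz = z₂ − z₁.
Δz = 6652.0 − 2850.0 = 3802.0 m; Δz/H = 3802.0/8256.0 = 0.46051.
P₂ = 735 × exp(−0.46051) = 735 × 0.63096 = 463.76 hPa.

P ≈ 464 hPa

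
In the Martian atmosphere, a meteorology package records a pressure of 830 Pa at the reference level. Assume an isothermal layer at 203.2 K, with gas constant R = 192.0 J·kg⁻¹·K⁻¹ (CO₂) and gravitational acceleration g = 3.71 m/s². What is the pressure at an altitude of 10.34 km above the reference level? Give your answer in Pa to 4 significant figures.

P ≈ 310.5 Pa

Scale height: H = RT/g = 192.0 × 203.2 / 3.71 = 10516 m.
Barometric formula: P = P₀ exp(−z/H).
z/H = 10340/10516 = 0.98326; exp(−0.98326) = 0.37409.
P = 830 × 0.37409 = 310.49 Pa.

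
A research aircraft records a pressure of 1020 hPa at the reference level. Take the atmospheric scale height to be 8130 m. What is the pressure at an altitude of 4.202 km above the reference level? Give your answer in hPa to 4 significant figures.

P ≈ 608.3 hPa

Barometric formula: P = P₀ exp(−z/H).
z/H = 4202.0/8130.0 = 0.51685; exp(−0.51685) = 0.59640.
P = 1020 × 0.59640 = 608.33 hPa.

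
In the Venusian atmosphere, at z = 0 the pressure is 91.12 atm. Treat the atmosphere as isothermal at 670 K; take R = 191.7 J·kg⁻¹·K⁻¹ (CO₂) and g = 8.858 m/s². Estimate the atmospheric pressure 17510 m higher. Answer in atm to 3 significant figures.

P ≈ 27.2 atm

Scale height: H = RT/g = 191.7 × 670 / 8.858 = 14500 m.
Barometric formula: P = P₀ exp(−z/H).
z/H = 17510/14500 = 1.2076; exp(−1.2076) = 0.29891.
P = 91.12 × 0.29891 = 27.237 atm.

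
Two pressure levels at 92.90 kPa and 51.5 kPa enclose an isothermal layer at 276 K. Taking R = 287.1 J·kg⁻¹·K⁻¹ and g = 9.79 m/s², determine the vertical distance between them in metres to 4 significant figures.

Δz ≈ 4775 m

Hypsometric equation: Δz = (R T̄/g) ln(P₁/P₂).
R T̄/g = 287.1 × 276 / 9.79 = 8093.9 m.
ln(92.90/51.5) = ln(1.8039) = 0.58995.
Δz = 8093.9 × 0.58995 = 4775.0 m.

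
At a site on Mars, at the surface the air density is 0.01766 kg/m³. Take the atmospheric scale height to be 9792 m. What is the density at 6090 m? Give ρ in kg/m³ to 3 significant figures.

ρ ≈ 0.00948 kg/m³

In an isothermal atmosphere, density decays like pressure: ρ = ρ₀ exp(−z/H).
z/H = 6090.0/9792.0 = 0.62194; exp(−0.62194) = 0.53690.
ρ = 0.01766 × 0.53690 = 0.0094817 kg/m³.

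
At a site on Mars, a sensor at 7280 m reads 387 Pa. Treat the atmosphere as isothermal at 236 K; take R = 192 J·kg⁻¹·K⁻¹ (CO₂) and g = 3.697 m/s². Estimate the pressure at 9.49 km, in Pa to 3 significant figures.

Scale height: H = RT/g = 192 × 236 / 3.697 = 12256 m.
Between two levels, P₂ = P₁ exp(−Δz/H) with Δz = z₂ − z₁.
Δz = 9490.0 − 7280.0 = 2210.0 m; Δz/H = 2210.0/12256 = 0.18032.
P₂ = 387 × exp(−0.18032) = 387 × 0.83500 = 323.14 Pa.

P ≈ 323 Pa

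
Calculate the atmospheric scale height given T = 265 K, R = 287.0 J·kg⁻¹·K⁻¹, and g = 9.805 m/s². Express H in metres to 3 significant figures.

H ≈ 7760 m

The scale height of an isothermal atmosphere is H = RT/g.
H = 287.0 × 265 / 9.805 = 76055/9.805 = 7756.8 m.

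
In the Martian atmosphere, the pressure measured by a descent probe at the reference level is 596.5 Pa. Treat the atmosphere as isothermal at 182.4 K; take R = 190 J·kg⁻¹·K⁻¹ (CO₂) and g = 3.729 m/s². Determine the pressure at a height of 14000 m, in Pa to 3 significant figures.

Scale height: H = RT/g = 190 × 182.4 / 3.729 = 9293.6 m.
Barometric formula: P = P₀ exp(−z/H).
z/H = 14000/9293.6 = 1.5064; exp(−1.5064) = 0.22171.
P = 596.5 × 0.22171 = 132.25 Pa.

P ≈ 132 Pa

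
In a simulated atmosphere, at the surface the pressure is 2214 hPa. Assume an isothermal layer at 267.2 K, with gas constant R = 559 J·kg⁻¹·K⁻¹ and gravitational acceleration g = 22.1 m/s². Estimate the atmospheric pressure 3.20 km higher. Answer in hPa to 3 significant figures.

Scale height: H = RT/g = 559 × 267.2 / 22.1 = 6758.6 m.
Barometric formula: P = P₀ exp(−z/H).
z/H = 3200.0/6758.6 = 0.47347; exp(−0.47347) = 0.62284.
P = 2214 × 0.62284 = 1379.0 hPa.

P ≈ 1380 hPa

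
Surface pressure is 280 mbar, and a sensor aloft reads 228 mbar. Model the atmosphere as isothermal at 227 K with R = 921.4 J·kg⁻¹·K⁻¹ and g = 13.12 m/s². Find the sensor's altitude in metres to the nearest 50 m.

z ≈ 3300 m

Scale height: H = RT/g = 921.4 × 227 / 13.12 = 15942 m.
Invert the barometric formula: z = H ln(P₀/P).
P₀/P = 280/228 = 1.2281; ln(1.2281) = 0.20547.
z = 15942 × 0.20547 = 3275.6 m.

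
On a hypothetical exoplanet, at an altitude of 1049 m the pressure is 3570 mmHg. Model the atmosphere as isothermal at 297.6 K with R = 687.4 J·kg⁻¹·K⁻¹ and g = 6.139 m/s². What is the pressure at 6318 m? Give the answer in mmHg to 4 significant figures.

P ≈ 3048 mmHg

Scale height: H = RT/g = 687.4 × 297.6 / 6.139 = 33323 m.
Between two levels, P₂ = P₁ exp(−Δz/H) with Δz = z₂ − z₁.
Δz = 6318.0 − 1049.0 = 5269.0 m; Δz/H = 5269.0/33323 = 0.15812.
P₂ = 3570 × exp(−0.15812) = 3570 × 0.85375 = 3047.9 mmHg.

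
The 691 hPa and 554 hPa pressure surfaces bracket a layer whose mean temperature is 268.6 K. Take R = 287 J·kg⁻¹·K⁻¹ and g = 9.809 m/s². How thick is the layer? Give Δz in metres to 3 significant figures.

Δz ≈ 1740 m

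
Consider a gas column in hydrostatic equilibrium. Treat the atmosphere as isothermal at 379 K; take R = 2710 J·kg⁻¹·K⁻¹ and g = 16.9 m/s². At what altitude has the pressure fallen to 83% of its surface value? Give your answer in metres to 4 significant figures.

Scale height: H = RT/g = 2710 × 379 / 16.9 = 60775 m.
Set P/P₀ = exp(−z/H) = 0.83, so z = −H ln(0.83).
−ln(0.83) = 0.18633; z = 60775 × 0.18633 = 11324 m.

z ≈ 11320 m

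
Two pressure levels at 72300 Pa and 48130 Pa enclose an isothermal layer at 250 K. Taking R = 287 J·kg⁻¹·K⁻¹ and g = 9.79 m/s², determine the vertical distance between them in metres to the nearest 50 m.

Hypsometric equation: Δz = (R T̄/g) ln(P₁/P₂).
R T̄/g = 287 × 250 / 9.79 = 7328.9 m.
ln(72300/48130) = ln(1.5022) = 0.40693.
Δz = 7328.9 × 0.40693 = 2982.3 m.

Δz ≈ 3000 m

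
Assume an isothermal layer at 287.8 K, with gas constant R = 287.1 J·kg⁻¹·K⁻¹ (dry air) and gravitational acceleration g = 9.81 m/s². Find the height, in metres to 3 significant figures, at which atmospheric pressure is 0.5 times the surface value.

Scale height: H = RT/g = 287.1 × 287.8 / 9.81 = 8422.8 m.
Set P/P₀ = exp(−z/H) = 0.5, so z = −H ln(0.5).
−ln(0.5) = 0.69315; z = 8422.8 × 0.69315 = 5838.3 m.

z ≈ 5840 m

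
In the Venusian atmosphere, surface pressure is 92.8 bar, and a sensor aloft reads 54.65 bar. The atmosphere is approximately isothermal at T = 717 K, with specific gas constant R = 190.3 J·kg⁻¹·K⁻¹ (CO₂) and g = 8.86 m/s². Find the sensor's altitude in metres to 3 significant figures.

z ≈ 8150 m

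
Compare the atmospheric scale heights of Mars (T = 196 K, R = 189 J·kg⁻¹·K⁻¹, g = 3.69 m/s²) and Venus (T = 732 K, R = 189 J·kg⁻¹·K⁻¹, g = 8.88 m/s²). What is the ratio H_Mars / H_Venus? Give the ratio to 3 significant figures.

H = RT/g for each body.
H_Mars = 189 × 196 / 3.69 = 10039 m.
H_Venus = 189 × 732 / 8.88 = 15580 m.
H_Mars/H_Venus = 10039/15580 = 0.64435.

H_Mars/H_Venus ≈ 0.644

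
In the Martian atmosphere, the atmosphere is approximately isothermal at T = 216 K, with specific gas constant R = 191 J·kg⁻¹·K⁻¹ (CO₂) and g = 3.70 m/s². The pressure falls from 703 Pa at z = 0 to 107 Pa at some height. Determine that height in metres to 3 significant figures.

z ≈ 21000 m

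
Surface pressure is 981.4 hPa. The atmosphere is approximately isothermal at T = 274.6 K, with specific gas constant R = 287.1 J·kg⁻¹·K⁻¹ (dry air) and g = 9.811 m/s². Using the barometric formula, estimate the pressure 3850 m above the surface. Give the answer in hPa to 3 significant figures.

Scale height: H = RT/g = 287.1 × 274.6 / 9.811 = 8035.6 m.
Barometric formula: P = P₀ exp(−z/H).
z/H = 3850.0/8035.6 = 0.47912; exp(−0.47912) = 0.61933.
P = 981.4 × 0.61933 = 607.81 hPa.

P ≈ 608 hPa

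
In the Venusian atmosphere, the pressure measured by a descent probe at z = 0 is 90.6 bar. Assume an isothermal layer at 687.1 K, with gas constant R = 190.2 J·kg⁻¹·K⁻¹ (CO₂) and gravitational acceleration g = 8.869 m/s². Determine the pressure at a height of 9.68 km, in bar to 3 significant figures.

P ≈ 47.0 bar

Scale height: H = RT/g = 190.2 × 687.1 / 8.869 = 14735 m.
Barometric formula: P = P₀ exp(−z/H).
z/H = 9680.0/14735 = 0.65694; exp(−0.65694) = 0.51844.
P = 90.6 × 0.51844 = 46.971 bar.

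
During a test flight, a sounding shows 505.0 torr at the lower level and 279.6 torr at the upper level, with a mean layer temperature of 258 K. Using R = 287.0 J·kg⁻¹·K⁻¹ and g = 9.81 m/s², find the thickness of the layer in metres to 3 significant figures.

Hypsometric equation: Δz = (R T̄/g) ln(P₁/P₂).
R T̄/g = 287.0 × 258 / 9.81 = 7548.0 m.
ln(505.0/279.6) = ln(1.8062) = 0.59123.
Δz = 7548.0 × 0.59123 = 4462.6 m.

Δz ≈ 4460 m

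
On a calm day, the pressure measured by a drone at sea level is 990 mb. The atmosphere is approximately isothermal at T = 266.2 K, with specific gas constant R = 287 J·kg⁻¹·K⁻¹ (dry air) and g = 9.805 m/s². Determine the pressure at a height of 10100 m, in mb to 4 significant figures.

P ≈ 270.8 mb

Scale height: H = RT/g = 287 × 266.2 / 9.805 = 7791.9 m.
Barometric formula: P = P₀ exp(−z/H).
z/H = 10100/7791.9 = 1.2962; exp(−1.2962) = 0.27357.
P = 990 × 0.27357 = 270.83 mb.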